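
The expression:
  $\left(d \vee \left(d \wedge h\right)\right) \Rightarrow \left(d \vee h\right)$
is always true.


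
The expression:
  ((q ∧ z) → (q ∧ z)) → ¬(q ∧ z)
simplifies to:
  ¬q ∨ ¬z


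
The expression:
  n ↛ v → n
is always true.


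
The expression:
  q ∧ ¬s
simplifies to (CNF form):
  q ∧ ¬s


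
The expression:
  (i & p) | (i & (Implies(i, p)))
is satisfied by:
  {i: True, p: True}


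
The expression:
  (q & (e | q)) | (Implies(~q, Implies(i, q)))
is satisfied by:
  {q: True, i: False}
  {i: False, q: False}
  {i: True, q: True}


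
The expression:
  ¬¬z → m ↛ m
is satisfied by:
  {z: False}


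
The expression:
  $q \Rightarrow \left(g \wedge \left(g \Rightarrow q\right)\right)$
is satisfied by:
  {g: True, q: False}
  {q: False, g: False}
  {q: True, g: True}


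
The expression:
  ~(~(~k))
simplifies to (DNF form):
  ~k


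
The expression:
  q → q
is always true.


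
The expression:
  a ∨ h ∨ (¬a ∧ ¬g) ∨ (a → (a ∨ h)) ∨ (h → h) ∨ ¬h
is always true.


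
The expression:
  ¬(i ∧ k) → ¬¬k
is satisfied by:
  {k: True}


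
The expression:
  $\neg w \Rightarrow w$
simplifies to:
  $w$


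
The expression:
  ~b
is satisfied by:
  {b: False}


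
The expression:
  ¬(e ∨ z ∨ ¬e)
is never true.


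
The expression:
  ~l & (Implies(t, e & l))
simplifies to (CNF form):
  ~l & ~t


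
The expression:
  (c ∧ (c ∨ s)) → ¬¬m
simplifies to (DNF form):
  m ∨ ¬c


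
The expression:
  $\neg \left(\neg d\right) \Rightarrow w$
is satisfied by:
  {w: True, d: False}
  {d: False, w: False}
  {d: True, w: True}


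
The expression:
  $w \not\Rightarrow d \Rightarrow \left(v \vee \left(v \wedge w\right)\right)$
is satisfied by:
  {d: True, v: True, w: False}
  {d: True, w: False, v: False}
  {v: True, w: False, d: False}
  {v: False, w: False, d: False}
  {d: True, v: True, w: True}
  {d: True, w: True, v: False}
  {v: True, w: True, d: False}


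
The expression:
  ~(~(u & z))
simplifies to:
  u & z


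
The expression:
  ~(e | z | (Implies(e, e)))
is never true.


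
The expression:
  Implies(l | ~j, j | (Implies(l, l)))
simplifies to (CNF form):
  True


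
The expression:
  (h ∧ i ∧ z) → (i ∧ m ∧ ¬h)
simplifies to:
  ¬h ∨ ¬i ∨ ¬z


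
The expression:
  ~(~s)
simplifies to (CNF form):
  s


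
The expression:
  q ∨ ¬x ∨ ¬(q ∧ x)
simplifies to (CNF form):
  True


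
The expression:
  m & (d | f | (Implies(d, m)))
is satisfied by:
  {m: True}


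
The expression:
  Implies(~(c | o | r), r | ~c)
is always true.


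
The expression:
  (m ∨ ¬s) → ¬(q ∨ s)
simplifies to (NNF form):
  (s ∧ ¬m) ∨ (¬q ∧ ¬s)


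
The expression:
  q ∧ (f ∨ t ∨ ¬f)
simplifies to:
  q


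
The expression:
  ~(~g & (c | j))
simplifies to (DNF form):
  g | (~c & ~j)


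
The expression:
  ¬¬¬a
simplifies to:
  ¬a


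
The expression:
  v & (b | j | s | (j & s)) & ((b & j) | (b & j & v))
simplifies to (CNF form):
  b & j & v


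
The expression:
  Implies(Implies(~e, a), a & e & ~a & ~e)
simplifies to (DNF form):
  ~a & ~e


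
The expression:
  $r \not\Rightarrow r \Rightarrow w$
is always true.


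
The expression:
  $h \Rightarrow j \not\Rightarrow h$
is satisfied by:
  {h: False}


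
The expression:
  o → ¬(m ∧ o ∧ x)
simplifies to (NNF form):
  ¬m ∨ ¬o ∨ ¬x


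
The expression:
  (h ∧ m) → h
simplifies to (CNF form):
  True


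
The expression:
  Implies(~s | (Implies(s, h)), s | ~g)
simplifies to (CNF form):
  s | ~g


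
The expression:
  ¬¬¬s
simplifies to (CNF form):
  ¬s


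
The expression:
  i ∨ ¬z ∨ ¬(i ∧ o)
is always true.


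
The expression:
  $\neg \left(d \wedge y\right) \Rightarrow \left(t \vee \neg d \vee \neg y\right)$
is always true.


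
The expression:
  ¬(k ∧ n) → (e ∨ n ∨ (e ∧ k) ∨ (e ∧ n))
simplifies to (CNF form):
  e ∨ n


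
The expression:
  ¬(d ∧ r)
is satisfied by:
  {d: False, r: False}
  {r: True, d: False}
  {d: True, r: False}


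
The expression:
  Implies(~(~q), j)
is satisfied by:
  {j: True, q: False}
  {q: False, j: False}
  {q: True, j: True}


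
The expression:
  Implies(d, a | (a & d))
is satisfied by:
  {a: True, d: False}
  {d: False, a: False}
  {d: True, a: True}


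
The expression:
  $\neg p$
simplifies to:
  $\neg p$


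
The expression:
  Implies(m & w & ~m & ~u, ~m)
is always true.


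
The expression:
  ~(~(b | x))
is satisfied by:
  {b: True, x: True}
  {b: True, x: False}
  {x: True, b: False}


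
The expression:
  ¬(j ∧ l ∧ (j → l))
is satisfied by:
  {l: False, j: False}
  {j: True, l: False}
  {l: True, j: False}


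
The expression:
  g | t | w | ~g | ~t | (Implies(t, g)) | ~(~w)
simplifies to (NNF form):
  True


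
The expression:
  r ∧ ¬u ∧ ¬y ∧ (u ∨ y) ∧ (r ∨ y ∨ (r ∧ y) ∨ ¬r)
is never true.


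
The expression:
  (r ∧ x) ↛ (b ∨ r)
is never true.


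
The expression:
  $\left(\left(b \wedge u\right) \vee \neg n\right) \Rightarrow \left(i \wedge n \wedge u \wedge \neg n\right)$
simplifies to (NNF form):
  $n \wedge \left(\neg b \vee \neg u\right)$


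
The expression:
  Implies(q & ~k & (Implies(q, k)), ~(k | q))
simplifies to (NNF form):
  True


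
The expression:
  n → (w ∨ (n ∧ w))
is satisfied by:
  {w: True, n: False}
  {n: False, w: False}
  {n: True, w: True}


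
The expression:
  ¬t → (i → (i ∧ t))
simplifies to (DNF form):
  t ∨ ¬i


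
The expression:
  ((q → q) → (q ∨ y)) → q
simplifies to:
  q ∨ ¬y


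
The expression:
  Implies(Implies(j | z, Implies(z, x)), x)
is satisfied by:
  {x: True, z: True}
  {x: True, z: False}
  {z: True, x: False}


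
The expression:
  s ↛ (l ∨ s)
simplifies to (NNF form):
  False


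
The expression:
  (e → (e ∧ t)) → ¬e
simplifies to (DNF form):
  ¬e ∨ ¬t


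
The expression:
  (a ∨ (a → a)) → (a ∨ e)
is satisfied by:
  {a: True, e: True}
  {a: True, e: False}
  {e: True, a: False}


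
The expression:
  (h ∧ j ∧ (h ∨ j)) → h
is always true.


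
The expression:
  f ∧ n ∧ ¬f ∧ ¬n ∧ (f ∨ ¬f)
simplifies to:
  False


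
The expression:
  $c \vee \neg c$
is always true.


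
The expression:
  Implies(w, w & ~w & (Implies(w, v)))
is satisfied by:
  {w: False}


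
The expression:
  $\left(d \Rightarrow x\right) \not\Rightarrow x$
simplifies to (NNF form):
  $\neg d \wedge \neg x$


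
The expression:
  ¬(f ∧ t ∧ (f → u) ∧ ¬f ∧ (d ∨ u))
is always true.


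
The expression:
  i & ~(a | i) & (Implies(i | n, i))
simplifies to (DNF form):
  False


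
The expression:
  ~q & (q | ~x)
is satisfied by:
  {q: False, x: False}


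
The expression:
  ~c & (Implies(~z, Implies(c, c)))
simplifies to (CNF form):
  ~c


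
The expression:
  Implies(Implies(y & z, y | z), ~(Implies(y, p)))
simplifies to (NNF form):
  y & ~p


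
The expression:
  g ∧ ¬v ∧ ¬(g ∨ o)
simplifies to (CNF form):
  False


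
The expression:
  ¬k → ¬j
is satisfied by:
  {k: True, j: False}
  {j: False, k: False}
  {j: True, k: True}


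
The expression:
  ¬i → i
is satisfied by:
  {i: True}


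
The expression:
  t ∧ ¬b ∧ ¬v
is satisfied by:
  {t: True, b: False, v: False}


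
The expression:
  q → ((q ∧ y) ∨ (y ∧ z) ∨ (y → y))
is always true.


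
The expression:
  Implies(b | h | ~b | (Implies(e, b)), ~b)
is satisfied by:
  {b: False}


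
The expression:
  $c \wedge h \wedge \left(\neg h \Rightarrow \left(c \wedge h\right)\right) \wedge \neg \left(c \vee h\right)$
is never true.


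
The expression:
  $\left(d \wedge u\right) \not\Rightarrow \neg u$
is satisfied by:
  {u: True, d: True}


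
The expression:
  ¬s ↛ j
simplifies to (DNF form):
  ¬j ∧ ¬s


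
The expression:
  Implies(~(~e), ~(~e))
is always true.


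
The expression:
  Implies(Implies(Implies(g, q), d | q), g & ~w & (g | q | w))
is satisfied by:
  {g: True, d: False, w: False, q: False}
  {q: True, g: True, d: False, w: False}
  {g: True, d: True, w: False, q: False}
  {q: True, g: True, d: True, w: False}
  {q: False, d: False, w: False, g: False}
  {w: True, q: False, d: False, g: False}


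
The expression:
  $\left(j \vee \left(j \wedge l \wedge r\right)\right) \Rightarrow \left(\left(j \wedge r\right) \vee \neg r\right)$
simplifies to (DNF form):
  $\text{True}$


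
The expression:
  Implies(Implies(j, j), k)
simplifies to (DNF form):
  k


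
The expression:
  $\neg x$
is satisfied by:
  {x: False}


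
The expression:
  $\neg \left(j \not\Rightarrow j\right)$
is always true.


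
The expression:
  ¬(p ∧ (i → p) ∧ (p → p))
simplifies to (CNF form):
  ¬p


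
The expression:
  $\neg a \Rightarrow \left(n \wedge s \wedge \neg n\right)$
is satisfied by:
  {a: True}


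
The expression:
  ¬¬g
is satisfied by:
  {g: True}


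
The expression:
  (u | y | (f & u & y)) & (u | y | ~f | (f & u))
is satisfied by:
  {y: True, u: True}
  {y: True, u: False}
  {u: True, y: False}


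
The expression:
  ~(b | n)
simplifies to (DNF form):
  ~b & ~n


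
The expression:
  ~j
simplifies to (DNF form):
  ~j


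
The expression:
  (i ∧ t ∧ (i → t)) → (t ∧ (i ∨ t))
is always true.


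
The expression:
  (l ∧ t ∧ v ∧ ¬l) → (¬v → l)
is always true.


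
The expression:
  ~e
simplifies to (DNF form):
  ~e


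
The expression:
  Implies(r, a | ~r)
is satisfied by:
  {a: True, r: False}
  {r: False, a: False}
  {r: True, a: True}


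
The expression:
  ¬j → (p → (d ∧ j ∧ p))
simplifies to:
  j ∨ ¬p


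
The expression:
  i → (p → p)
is always true.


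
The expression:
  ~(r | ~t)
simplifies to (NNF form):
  t & ~r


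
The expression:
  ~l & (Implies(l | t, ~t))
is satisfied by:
  {l: False, t: False}


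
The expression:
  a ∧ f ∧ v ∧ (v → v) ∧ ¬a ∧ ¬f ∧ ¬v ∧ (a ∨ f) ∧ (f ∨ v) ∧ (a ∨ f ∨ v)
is never true.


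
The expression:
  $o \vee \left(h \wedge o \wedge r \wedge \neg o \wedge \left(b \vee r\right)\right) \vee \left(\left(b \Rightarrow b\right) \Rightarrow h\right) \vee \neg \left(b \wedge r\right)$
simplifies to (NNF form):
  $h \vee o \vee \neg b \vee \neg r$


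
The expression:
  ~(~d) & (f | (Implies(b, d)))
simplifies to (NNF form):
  d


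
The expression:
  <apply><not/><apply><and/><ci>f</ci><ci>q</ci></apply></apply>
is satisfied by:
  {q: False, f: False}
  {f: True, q: False}
  {q: True, f: False}


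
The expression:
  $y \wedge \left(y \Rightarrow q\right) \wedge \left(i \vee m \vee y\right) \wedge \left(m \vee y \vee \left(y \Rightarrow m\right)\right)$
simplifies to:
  $q \wedge y$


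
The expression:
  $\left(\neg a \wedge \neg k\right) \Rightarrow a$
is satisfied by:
  {a: True, k: True}
  {a: True, k: False}
  {k: True, a: False}


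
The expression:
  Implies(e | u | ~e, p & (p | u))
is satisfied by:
  {p: True}


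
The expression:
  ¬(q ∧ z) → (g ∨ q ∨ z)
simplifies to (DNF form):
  g ∨ q ∨ z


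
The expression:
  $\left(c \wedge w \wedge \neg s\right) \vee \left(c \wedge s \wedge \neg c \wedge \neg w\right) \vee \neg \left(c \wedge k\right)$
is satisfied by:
  {w: True, s: False, k: False, c: False}
  {w: False, s: False, k: False, c: False}
  {s: True, w: True, c: False, k: False}
  {s: True, c: False, w: False, k: False}
  {c: True, w: True, s: False, k: False}
  {c: True, w: False, s: False, k: False}
  {c: True, s: True, w: True, k: False}
  {c: True, s: True, w: False, k: False}
  {k: True, w: True, s: False, c: False}
  {k: True, w: False, s: False, c: False}
  {k: True, s: True, w: True, c: False}
  {k: True, s: True, w: False, c: False}
  {c: True, k: True, w: True, s: False}


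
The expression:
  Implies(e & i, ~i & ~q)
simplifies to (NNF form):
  ~e | ~i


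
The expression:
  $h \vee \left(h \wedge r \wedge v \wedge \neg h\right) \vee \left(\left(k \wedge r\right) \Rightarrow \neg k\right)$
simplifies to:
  $h \vee \neg k \vee \neg r$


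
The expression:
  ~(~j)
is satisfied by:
  {j: True}


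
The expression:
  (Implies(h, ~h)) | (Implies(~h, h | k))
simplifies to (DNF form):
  True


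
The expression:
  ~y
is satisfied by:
  {y: False}


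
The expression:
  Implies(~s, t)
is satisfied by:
  {t: True, s: True}
  {t: True, s: False}
  {s: True, t: False}


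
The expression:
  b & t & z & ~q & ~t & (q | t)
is never true.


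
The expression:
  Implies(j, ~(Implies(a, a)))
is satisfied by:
  {j: False}


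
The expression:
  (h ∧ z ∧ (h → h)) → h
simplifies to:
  True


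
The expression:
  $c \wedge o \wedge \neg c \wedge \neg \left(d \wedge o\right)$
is never true.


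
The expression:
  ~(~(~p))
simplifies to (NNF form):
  ~p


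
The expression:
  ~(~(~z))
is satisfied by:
  {z: False}


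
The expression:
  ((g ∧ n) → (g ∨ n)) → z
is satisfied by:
  {z: True}


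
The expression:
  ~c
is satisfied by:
  {c: False}


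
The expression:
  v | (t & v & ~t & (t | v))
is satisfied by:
  {v: True}


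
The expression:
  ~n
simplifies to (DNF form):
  ~n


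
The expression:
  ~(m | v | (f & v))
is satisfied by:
  {v: False, m: False}


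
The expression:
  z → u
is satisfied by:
  {u: True, z: False}
  {z: False, u: False}
  {z: True, u: True}


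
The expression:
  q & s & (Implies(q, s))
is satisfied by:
  {s: True, q: True}


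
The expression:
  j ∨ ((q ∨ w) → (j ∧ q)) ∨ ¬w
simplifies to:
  j ∨ ¬w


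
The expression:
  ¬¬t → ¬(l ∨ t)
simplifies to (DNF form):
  ¬t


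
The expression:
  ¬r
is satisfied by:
  {r: False}


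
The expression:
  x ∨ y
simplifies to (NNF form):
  x ∨ y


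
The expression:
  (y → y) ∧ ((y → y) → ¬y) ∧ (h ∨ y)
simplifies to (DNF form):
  h ∧ ¬y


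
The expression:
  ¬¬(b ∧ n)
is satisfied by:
  {b: True, n: True}


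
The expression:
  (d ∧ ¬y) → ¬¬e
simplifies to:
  e ∨ y ∨ ¬d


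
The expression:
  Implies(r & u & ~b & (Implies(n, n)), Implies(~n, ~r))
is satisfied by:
  {b: True, n: True, u: False, r: False}
  {b: True, u: False, n: False, r: False}
  {n: True, b: False, u: False, r: False}
  {b: False, u: False, n: False, r: False}
  {r: True, b: True, n: True, u: False}
  {r: True, b: True, u: False, n: False}
  {r: True, n: True, b: False, u: False}
  {r: True, b: False, u: False, n: False}
  {b: True, u: True, n: True, r: False}
  {b: True, u: True, r: False, n: False}
  {u: True, n: True, r: False, b: False}
  {u: True, r: False, n: False, b: False}
  {b: True, u: True, r: True, n: True}
  {b: True, u: True, r: True, n: False}
  {u: True, r: True, n: True, b: False}


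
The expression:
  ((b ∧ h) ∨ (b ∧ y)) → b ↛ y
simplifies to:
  ¬b ∨ ¬y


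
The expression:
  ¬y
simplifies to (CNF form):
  ¬y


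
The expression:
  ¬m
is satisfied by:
  {m: False}


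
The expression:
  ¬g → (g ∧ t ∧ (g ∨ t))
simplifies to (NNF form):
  g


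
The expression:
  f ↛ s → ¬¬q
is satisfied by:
  {q: True, s: True, f: False}
  {q: True, s: False, f: False}
  {s: True, q: False, f: False}
  {q: False, s: False, f: False}
  {f: True, q: True, s: True}
  {f: True, q: True, s: False}
  {f: True, s: True, q: False}


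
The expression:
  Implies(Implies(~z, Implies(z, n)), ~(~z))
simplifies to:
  z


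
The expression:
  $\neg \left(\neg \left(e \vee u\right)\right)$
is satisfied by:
  {e: True, u: True}
  {e: True, u: False}
  {u: True, e: False}


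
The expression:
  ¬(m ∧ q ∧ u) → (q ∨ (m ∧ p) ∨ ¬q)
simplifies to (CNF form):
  True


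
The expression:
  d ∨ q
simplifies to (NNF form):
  d ∨ q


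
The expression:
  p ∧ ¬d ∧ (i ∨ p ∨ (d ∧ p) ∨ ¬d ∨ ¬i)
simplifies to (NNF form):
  p ∧ ¬d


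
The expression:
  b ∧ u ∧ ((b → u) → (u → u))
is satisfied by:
  {u: True, b: True}


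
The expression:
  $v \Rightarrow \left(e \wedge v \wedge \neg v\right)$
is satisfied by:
  {v: False}


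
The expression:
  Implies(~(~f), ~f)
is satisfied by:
  {f: False}


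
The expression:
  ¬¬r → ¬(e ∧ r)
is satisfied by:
  {e: False, r: False}
  {r: True, e: False}
  {e: True, r: False}


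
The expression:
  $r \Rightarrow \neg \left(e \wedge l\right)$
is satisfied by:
  {l: False, e: False, r: False}
  {r: True, l: False, e: False}
  {e: True, l: False, r: False}
  {r: True, e: True, l: False}
  {l: True, r: False, e: False}
  {r: True, l: True, e: False}
  {e: True, l: True, r: False}


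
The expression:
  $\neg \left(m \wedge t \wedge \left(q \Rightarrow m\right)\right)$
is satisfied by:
  {m: False, t: False}
  {t: True, m: False}
  {m: True, t: False}


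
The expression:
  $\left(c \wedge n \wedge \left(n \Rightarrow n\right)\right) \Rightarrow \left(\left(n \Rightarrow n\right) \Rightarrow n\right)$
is always true.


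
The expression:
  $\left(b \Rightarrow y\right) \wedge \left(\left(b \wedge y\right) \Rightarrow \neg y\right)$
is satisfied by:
  {b: False}


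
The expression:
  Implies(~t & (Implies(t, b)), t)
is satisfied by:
  {t: True}


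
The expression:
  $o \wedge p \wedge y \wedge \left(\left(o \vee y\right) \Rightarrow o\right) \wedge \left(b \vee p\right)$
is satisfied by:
  {p: True, o: True, y: True}


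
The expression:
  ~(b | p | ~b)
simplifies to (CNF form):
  False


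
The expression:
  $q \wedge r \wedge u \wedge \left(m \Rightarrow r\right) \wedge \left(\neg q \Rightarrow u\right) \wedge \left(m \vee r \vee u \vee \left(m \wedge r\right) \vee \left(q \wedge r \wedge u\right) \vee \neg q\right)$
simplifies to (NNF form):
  $q \wedge r \wedge u$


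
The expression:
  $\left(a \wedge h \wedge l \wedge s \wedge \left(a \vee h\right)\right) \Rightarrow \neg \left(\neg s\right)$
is always true.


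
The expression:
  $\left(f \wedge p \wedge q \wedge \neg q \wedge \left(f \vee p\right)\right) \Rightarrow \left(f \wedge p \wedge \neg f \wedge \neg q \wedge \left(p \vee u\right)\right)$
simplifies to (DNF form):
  $\text{True}$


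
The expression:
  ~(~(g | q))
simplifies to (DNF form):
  g | q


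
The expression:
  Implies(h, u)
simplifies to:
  u | ~h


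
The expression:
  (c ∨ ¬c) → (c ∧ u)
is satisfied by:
  {c: True, u: True}


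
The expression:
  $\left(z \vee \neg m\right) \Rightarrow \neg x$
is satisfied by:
  {m: True, x: False, z: False}
  {m: False, x: False, z: False}
  {z: True, m: True, x: False}
  {z: True, m: False, x: False}
  {x: True, m: True, z: False}


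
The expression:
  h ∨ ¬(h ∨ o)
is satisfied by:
  {h: True, o: False}
  {o: False, h: False}
  {o: True, h: True}


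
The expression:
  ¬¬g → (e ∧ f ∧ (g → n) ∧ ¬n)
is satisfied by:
  {g: False}


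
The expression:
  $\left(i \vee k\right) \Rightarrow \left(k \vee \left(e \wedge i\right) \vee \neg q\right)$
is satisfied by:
  {k: True, e: True, q: False, i: False}
  {k: True, e: False, q: False, i: False}
  {e: True, k: False, q: False, i: False}
  {k: False, e: False, q: False, i: False}
  {i: True, k: True, e: True, q: False}
  {i: True, k: True, e: False, q: False}
  {i: True, e: True, k: False, q: False}
  {i: True, e: False, k: False, q: False}
  {k: True, q: True, e: True, i: False}
  {k: True, q: True, e: False, i: False}
  {q: True, e: True, k: False, i: False}
  {q: True, k: False, e: False, i: False}
  {i: True, q: True, k: True, e: True}
  {i: True, q: True, k: True, e: False}
  {i: True, q: True, e: True, k: False}


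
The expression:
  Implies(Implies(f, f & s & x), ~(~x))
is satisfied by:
  {x: True, f: True}
  {x: True, f: False}
  {f: True, x: False}


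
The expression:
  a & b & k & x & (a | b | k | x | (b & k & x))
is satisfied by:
  {a: True, b: True, x: True, k: True}


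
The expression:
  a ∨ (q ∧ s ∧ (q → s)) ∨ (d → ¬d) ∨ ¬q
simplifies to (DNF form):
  a ∨ s ∨ ¬d ∨ ¬q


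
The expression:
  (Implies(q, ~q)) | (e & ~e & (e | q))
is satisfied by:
  {q: False}


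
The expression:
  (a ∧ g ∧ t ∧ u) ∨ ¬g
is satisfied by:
  {u: True, a: True, t: True, g: False}
  {u: True, a: True, t: False, g: False}
  {u: True, t: True, a: False, g: False}
  {u: True, t: False, a: False, g: False}
  {a: True, t: True, u: False, g: False}
  {a: True, u: False, t: False, g: False}
  {a: False, t: True, u: False, g: False}
  {a: False, u: False, t: False, g: False}
  {u: True, g: True, a: True, t: True}


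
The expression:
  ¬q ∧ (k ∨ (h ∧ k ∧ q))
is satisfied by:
  {k: True, q: False}


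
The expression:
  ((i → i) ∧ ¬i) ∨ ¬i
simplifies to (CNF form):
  ¬i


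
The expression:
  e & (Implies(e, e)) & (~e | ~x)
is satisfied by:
  {e: True, x: False}


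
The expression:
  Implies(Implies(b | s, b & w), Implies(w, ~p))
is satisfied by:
  {s: True, b: False, p: False, w: False}
  {s: False, b: False, p: False, w: False}
  {s: True, b: True, p: False, w: False}
  {b: True, s: False, p: False, w: False}
  {w: True, s: True, b: False, p: False}
  {w: True, s: False, b: False, p: False}
  {w: True, s: True, b: True, p: False}
  {w: True, b: True, s: False, p: False}
  {p: True, s: True, w: False, b: False}
  {p: True, w: False, b: False, s: False}
  {s: True, p: True, b: True, w: False}
  {p: True, b: True, w: False, s: False}
  {s: True, p: True, w: True, b: False}


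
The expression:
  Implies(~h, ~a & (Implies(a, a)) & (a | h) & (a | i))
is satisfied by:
  {h: True}


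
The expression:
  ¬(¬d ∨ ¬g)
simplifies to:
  d ∧ g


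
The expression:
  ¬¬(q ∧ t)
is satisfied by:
  {t: True, q: True}


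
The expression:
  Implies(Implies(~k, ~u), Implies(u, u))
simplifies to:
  True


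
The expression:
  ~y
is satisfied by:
  {y: False}


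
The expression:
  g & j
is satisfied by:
  {j: True, g: True}


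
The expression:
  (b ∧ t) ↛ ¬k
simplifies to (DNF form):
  b ∧ k ∧ t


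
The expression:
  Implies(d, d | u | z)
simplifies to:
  True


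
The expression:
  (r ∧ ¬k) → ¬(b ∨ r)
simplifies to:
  k ∨ ¬r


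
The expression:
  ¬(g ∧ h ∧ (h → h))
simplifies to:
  ¬g ∨ ¬h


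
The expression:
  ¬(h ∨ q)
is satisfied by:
  {q: False, h: False}


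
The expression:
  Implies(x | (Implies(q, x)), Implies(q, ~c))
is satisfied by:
  {c: False, q: False, x: False}
  {x: True, c: False, q: False}
  {q: True, c: False, x: False}
  {x: True, q: True, c: False}
  {c: True, x: False, q: False}
  {x: True, c: True, q: False}
  {q: True, c: True, x: False}


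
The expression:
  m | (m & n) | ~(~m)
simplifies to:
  m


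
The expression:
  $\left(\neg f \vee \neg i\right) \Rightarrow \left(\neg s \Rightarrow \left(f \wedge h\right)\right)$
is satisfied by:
  {i: True, s: True, f: True, h: True}
  {i: True, s: True, f: True, h: False}
  {s: True, f: True, h: True, i: False}
  {s: True, f: True, h: False, i: False}
  {i: True, s: True, h: True, f: False}
  {i: True, s: True, h: False, f: False}
  {s: True, h: True, f: False, i: False}
  {s: True, h: False, f: False, i: False}
  {i: True, f: True, h: True, s: False}
  {i: True, f: True, h: False, s: False}
  {f: True, h: True, s: False, i: False}


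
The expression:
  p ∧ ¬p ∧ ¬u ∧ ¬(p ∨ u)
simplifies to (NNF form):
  False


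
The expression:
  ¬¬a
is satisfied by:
  {a: True}


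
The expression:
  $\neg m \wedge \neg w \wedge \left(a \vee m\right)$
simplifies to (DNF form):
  $a \wedge \neg m \wedge \neg w$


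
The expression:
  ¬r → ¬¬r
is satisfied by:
  {r: True}


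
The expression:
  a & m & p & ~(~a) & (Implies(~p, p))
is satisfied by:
  {a: True, m: True, p: True}


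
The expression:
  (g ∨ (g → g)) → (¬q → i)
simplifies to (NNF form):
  i ∨ q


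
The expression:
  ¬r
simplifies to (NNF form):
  ¬r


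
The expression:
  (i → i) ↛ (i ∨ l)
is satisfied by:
  {i: False, l: False}


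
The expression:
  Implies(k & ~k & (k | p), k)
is always true.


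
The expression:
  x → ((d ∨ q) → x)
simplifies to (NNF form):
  True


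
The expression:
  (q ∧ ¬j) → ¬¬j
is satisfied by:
  {j: True, q: False}
  {q: False, j: False}
  {q: True, j: True}


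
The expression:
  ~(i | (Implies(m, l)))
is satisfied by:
  {m: True, i: False, l: False}


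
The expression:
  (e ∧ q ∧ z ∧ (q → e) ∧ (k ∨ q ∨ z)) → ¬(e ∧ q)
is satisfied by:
  {e: False, q: False, z: False}
  {z: True, e: False, q: False}
  {q: True, e: False, z: False}
  {z: True, q: True, e: False}
  {e: True, z: False, q: False}
  {z: True, e: True, q: False}
  {q: True, e: True, z: False}


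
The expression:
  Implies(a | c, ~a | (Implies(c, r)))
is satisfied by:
  {r: True, c: False, a: False}
  {c: False, a: False, r: False}
  {r: True, a: True, c: False}
  {a: True, c: False, r: False}
  {r: True, c: True, a: False}
  {c: True, r: False, a: False}
  {r: True, a: True, c: True}


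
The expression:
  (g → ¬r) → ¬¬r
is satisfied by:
  {r: True}


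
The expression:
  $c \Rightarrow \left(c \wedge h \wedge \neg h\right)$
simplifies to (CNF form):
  $\neg c$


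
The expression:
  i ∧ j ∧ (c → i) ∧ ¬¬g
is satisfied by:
  {i: True, j: True, g: True}


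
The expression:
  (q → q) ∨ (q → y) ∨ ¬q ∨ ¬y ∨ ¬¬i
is always true.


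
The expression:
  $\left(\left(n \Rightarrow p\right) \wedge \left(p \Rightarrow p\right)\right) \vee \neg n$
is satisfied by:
  {p: True, n: False}
  {n: False, p: False}
  {n: True, p: True}


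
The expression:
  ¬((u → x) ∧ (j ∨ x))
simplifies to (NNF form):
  ¬x ∧ (u ∨ ¬j)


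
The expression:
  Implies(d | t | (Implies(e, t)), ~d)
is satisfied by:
  {d: False}


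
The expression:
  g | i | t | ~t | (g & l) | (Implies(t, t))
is always true.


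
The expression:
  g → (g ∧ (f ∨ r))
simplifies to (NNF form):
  f ∨ r ∨ ¬g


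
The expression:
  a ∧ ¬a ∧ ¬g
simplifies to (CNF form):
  False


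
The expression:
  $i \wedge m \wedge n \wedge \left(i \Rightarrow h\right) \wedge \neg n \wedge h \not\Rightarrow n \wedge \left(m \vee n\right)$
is never true.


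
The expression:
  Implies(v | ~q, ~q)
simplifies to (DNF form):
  ~q | ~v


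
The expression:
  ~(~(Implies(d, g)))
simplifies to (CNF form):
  g | ~d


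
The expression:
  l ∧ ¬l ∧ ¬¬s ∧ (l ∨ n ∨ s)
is never true.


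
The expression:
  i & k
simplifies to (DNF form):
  i & k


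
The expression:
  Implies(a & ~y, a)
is always true.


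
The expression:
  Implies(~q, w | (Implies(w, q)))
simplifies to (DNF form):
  True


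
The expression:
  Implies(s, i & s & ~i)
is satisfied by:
  {s: False}


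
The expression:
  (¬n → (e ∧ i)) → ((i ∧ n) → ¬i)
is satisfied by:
  {n: False, i: False}
  {i: True, n: False}
  {n: True, i: False}


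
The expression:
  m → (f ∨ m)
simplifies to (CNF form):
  True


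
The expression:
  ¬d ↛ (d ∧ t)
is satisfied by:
  {d: False}


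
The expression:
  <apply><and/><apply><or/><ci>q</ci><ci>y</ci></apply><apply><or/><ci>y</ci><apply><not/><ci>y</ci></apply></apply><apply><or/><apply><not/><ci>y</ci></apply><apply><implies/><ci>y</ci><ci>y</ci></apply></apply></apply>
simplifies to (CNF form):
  <apply><or/><ci>q</ci><ci>y</ci></apply>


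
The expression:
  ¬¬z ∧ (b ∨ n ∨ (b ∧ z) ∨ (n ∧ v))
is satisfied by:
  {z: True, n: True, b: True}
  {z: True, n: True, b: False}
  {z: True, b: True, n: False}


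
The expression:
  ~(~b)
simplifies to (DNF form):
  b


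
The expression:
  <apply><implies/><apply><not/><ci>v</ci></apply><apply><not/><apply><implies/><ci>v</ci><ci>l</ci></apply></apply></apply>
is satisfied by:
  {v: True}


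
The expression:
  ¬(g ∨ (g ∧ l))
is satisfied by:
  {g: False}


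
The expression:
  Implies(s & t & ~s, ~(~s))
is always true.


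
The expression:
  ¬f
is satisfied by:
  {f: False}


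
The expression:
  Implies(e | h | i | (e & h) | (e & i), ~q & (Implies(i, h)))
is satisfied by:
  {e: False, q: False, h: False, i: False}
  {h: True, e: False, q: False, i: False}
  {i: True, h: True, e: False, q: False}
  {e: True, i: False, q: False, h: False}
  {h: True, e: True, i: False, q: False}
  {i: True, h: True, e: True, q: False}
  {q: True, e: False, h: False, i: False}


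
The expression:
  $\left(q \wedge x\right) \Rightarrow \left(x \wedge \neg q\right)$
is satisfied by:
  {q: False, x: False}
  {x: True, q: False}
  {q: True, x: False}


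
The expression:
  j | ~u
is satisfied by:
  {j: True, u: False}
  {u: False, j: False}
  {u: True, j: True}


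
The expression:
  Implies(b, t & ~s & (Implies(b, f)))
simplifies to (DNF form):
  ~b | (f & t & ~s)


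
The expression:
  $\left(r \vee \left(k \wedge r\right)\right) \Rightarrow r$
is always true.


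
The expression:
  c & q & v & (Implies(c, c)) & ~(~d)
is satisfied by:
  {c: True, d: True, q: True, v: True}


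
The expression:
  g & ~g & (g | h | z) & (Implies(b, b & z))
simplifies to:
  False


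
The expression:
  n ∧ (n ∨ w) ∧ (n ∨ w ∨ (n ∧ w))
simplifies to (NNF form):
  n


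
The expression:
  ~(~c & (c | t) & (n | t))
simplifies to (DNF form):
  c | ~t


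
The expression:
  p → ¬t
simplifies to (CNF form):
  ¬p ∨ ¬t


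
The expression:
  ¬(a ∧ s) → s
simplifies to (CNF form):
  s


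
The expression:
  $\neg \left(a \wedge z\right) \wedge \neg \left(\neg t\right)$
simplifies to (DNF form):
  $\left(t \wedge \neg a\right) \vee \left(t \wedge \neg z\right)$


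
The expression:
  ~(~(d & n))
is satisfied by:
  {d: True, n: True}


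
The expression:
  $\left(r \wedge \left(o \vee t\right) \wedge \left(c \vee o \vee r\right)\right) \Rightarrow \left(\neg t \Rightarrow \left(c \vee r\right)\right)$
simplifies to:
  $\text{True}$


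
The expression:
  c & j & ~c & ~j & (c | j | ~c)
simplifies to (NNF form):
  False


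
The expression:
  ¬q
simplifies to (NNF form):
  ¬q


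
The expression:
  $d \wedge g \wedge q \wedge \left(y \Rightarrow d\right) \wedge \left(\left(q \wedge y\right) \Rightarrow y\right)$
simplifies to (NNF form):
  $d \wedge g \wedge q$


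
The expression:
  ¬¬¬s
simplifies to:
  ¬s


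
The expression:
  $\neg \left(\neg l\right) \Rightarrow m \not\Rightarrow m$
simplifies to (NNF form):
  $\neg l$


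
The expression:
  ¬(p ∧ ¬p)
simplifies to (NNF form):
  True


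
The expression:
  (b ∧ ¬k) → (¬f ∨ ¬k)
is always true.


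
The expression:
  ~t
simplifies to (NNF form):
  ~t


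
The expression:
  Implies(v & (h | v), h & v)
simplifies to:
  h | ~v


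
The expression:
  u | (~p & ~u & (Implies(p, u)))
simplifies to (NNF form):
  u | ~p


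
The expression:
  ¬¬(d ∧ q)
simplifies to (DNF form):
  d ∧ q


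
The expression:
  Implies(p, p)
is always true.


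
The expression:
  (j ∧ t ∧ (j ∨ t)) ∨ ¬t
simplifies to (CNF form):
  j ∨ ¬t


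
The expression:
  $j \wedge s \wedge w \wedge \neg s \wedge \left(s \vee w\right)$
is never true.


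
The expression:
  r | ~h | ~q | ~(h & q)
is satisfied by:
  {r: True, h: False, q: False}
  {h: False, q: False, r: False}
  {r: True, q: True, h: False}
  {q: True, h: False, r: False}
  {r: True, h: True, q: False}
  {h: True, r: False, q: False}
  {r: True, q: True, h: True}


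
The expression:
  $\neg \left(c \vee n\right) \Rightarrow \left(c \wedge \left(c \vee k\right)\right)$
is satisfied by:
  {n: True, c: True}
  {n: True, c: False}
  {c: True, n: False}


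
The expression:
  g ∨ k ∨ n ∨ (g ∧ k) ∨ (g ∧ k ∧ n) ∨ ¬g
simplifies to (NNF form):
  True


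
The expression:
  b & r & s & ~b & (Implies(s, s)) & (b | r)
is never true.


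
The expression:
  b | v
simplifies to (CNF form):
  b | v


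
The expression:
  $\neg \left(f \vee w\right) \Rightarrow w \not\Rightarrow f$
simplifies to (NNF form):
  $f \vee w$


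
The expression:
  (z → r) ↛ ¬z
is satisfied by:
  {r: True, z: True}


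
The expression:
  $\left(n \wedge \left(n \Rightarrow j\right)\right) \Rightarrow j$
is always true.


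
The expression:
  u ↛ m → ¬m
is always true.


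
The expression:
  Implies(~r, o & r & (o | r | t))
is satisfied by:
  {r: True}


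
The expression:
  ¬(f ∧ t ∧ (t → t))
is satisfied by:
  {t: False, f: False}
  {f: True, t: False}
  {t: True, f: False}


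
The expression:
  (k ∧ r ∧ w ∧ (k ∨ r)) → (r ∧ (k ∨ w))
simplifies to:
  True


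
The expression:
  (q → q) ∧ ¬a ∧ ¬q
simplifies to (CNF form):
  ¬a ∧ ¬q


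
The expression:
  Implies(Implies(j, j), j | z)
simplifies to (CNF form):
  j | z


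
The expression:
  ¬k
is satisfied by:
  {k: False}


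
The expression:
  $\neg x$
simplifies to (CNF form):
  $\neg x$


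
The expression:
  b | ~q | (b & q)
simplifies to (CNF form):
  b | ~q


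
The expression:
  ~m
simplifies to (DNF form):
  ~m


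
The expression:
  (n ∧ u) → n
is always true.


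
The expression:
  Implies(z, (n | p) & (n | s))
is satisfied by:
  {n: True, p: True, s: True, z: False}
  {n: True, p: True, s: False, z: False}
  {n: True, s: True, p: False, z: False}
  {n: True, s: False, p: False, z: False}
  {p: True, s: True, n: False, z: False}
  {p: True, n: False, s: False, z: False}
  {p: False, s: True, n: False, z: False}
  {p: False, n: False, s: False, z: False}
  {n: True, z: True, p: True, s: True}
  {n: True, z: True, p: True, s: False}
  {n: True, z: True, s: True, p: False}
  {n: True, z: True, s: False, p: False}
  {z: True, p: True, s: True, n: False}


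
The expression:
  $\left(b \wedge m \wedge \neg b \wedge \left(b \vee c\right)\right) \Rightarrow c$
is always true.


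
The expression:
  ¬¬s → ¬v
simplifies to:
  ¬s ∨ ¬v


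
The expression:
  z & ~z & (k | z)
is never true.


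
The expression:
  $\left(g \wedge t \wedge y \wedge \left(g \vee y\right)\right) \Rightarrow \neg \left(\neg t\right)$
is always true.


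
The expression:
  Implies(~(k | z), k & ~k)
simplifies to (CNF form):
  k | z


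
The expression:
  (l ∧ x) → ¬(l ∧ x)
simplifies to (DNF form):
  ¬l ∨ ¬x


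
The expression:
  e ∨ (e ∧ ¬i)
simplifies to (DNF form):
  e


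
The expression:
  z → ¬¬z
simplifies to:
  True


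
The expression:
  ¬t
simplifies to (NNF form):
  ¬t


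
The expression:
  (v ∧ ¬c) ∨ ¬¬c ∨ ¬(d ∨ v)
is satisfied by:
  {c: True, v: True, d: False}
  {c: True, v: False, d: False}
  {v: True, c: False, d: False}
  {c: False, v: False, d: False}
  {c: True, d: True, v: True}
  {c: True, d: True, v: False}
  {d: True, v: True, c: False}


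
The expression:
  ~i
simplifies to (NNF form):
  ~i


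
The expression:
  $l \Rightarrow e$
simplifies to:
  $e \vee \neg l$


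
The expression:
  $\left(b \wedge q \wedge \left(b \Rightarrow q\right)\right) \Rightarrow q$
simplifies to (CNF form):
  $\text{True}$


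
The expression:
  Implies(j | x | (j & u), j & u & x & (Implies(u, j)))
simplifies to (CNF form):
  (j | ~x) & (u | ~x) & (x | ~j)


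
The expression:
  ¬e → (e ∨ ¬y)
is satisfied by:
  {e: True, y: False}
  {y: False, e: False}
  {y: True, e: True}


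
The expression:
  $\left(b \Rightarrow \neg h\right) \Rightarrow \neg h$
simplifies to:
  $b \vee \neg h$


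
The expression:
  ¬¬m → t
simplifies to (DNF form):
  t ∨ ¬m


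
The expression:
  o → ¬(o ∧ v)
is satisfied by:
  {v: False, o: False}
  {o: True, v: False}
  {v: True, o: False}


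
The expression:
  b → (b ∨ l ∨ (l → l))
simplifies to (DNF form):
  True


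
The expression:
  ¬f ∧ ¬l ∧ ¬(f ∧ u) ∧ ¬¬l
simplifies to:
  False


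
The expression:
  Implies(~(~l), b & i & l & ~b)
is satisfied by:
  {l: False}


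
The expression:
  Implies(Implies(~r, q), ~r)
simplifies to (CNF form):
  ~r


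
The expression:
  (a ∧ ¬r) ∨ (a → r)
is always true.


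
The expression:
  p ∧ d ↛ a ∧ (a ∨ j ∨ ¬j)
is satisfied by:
  {p: True, d: True, a: False}


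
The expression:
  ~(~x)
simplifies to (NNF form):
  x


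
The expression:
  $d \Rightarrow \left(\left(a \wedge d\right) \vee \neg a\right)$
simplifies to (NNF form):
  $\text{True}$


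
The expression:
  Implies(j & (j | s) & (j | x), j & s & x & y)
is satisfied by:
  {s: True, x: True, y: True, j: False}
  {s: True, x: True, y: False, j: False}
  {s: True, y: True, x: False, j: False}
  {s: True, y: False, x: False, j: False}
  {x: True, y: True, s: False, j: False}
  {x: True, y: False, s: False, j: False}
  {y: True, s: False, x: False, j: False}
  {y: False, s: False, x: False, j: False}
  {j: True, s: True, x: True, y: True}


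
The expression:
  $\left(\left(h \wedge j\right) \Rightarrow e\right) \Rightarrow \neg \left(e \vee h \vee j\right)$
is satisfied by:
  {e: False, j: False, h: False}
  {h: True, j: True, e: False}


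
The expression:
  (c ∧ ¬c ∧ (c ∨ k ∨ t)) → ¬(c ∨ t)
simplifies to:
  True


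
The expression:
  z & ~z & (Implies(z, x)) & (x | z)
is never true.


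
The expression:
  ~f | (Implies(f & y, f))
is always true.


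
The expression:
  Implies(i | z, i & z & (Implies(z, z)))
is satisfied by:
  {z: False, i: False}
  {i: True, z: True}


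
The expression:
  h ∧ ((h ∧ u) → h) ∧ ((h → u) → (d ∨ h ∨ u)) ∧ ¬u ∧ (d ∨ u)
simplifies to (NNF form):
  d ∧ h ∧ ¬u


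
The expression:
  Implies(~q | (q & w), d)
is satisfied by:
  {d: True, q: True, w: False}
  {d: True, q: False, w: False}
  {d: True, w: True, q: True}
  {d: True, w: True, q: False}
  {q: True, w: False, d: False}
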